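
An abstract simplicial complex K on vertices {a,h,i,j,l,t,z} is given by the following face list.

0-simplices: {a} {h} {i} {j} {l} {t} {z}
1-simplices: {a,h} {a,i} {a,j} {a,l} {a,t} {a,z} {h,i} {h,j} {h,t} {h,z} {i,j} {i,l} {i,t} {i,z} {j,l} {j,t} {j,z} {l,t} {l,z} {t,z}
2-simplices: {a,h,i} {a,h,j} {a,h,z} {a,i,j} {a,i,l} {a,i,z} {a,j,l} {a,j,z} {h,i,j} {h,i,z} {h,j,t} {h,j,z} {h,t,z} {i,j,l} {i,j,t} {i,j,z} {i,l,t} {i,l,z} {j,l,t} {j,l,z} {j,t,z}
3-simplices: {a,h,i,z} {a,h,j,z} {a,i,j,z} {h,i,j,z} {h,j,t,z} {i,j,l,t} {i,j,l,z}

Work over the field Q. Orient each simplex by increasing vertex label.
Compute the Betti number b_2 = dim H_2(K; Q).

n_0=7 n_1=20 n_2=21 n_3=7  [Q]
∂1: piv[ah,ai,aj,al,at,az] rk=6  ker:hi,hj,ht,hz,ij,il,it,iz,jl,jt,jz,lt,lz,tz
∂2: piv[ahi,ahj,ahz,aij,ail,aiz,ajl,ajz,hjt,htz,ijt,ilt,ilz] rk=13  ker:hij,hiz,hjz,ijl,ijz,jlt,jlz,jtz
∂3: piv[ahiz,ahjz,aijz,hijz,hjtz,ijlt,ijlz] rk=7
b_2=(21−13)−7=1

b_2=1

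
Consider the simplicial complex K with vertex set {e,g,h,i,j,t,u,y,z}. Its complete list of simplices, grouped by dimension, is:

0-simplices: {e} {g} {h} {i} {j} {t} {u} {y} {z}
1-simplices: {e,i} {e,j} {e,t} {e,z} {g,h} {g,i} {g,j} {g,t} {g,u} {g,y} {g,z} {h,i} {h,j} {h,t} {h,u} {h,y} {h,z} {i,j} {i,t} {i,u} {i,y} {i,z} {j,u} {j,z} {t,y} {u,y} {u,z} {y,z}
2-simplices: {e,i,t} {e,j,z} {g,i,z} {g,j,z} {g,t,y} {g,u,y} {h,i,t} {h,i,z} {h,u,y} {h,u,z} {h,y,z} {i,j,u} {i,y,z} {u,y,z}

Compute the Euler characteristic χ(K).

n_0=9 n_1=28 n_2=14
χ=+9−28+14=-5

χ(K)=-5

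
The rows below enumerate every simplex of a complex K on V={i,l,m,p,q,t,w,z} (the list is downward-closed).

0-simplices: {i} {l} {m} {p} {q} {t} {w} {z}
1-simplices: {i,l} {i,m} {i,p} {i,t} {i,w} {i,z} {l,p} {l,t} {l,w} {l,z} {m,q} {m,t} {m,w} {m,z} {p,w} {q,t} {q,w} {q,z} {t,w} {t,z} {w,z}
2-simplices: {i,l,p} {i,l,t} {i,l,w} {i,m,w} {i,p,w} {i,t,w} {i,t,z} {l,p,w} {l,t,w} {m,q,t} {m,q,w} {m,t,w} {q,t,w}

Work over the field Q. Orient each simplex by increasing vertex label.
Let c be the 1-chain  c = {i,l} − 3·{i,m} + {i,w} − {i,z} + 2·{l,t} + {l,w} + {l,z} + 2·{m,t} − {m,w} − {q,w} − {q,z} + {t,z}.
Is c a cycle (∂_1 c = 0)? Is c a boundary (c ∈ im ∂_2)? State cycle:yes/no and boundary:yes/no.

n_0=8 n_1=21 n_2=13  [Q]
∂1: piv[il,im,ip,it,iw,iz,mq] rk=7  ker:lp,lt,lw,lz,mt,mw,mz,pw,qt,qw,qz,tw,tz,wz
∂2: piv[ilp,ilt,ilw,imw,ipw,itw,itz,mqt,mqw,mtw] rk=10  ker:lpw,ltw,qtw
∂1c = 2·{i} − 3·{l} − 4·{m} + 2·{q} + 3·{t}

cycle:no boundary:no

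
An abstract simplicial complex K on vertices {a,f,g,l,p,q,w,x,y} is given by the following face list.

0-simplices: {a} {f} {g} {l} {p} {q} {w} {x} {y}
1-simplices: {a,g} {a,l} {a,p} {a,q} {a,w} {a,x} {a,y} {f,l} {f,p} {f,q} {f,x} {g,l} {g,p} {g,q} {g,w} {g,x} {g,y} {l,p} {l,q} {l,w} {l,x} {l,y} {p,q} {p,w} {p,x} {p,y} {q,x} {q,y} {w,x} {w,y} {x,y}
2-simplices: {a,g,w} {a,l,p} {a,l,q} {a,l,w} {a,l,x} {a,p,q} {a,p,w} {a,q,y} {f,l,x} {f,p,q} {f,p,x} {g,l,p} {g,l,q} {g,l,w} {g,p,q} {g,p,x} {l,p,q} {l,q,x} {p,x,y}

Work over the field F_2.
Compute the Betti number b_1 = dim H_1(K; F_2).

b_1=6

n_0=9 n_1=31 n_2=19  [Z2]
∂1: piv[ag,al,ap,aq,aw,ax,ay,fl] rk=8  ker:fp,fq,fx,gl,gp,gq,gw,gx,gy,lp,lq,lw,lx,ly,pq,pw,px,py,qx,qy,wx,wy,xy
∂2: piv[agw,alp,alq,alw,alx,apq,apw,aqy,flx,fpq,fpx,glp,glq,glw,gpx,lqx,pxy] rk=17  ker:gpq,lpq
b_1=(31−8)−17=6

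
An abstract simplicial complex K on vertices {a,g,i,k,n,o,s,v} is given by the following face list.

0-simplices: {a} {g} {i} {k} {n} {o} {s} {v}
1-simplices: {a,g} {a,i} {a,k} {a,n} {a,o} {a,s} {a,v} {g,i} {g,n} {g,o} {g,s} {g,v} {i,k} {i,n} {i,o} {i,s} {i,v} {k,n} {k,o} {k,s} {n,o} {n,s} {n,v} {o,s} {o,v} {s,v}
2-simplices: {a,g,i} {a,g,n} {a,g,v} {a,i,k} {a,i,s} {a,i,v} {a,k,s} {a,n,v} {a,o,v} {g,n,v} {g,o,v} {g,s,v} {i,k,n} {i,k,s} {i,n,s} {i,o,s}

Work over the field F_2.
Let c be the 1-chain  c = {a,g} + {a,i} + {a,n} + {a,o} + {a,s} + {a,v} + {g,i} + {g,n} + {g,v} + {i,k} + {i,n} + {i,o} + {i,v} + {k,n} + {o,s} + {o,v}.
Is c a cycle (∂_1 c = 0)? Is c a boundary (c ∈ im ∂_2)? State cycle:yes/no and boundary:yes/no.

cycle:yes boundary:yes

n_0=8 n_1=26 n_2=16  [Z2]
∂1: piv[ag,ai,ak,an,ao,as,av] rk=7  ker:gi,gn,go,gs,gv,ik,in,io,is,iv,kn,ko,ks,no,ns,nv,os,ov,sv
∂2: piv[agi,agn,agv,aik,ais,aiv,aks,anv,aov,gov,gsv,ikn,ins,ios] rk=14  ker:gnv,iks
∂1c = 0
c vs im∂2: reduces to 0 ⇒ boundary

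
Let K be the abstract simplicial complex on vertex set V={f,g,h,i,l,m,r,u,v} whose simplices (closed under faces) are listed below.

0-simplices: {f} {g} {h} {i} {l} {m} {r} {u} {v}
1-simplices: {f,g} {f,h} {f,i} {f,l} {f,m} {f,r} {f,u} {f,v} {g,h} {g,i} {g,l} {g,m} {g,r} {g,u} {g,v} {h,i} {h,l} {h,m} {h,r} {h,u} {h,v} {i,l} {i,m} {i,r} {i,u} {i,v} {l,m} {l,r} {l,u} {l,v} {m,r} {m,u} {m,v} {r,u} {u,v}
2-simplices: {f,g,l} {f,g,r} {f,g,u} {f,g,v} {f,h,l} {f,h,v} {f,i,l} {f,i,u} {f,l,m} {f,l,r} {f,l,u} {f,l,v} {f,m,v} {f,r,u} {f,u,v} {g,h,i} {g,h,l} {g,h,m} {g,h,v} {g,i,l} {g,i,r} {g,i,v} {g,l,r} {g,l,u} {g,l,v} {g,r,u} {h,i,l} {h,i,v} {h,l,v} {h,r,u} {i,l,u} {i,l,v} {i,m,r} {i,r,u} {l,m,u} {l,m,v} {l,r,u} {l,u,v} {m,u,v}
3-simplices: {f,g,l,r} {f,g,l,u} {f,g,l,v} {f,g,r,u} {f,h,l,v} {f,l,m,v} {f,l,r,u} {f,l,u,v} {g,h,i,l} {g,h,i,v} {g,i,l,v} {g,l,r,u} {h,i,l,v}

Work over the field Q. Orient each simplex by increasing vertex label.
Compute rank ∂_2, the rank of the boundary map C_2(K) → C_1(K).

n_0=9 n_1=35 n_2=39 n_3=13  [Q]
∂1: piv[fg,fh,fi,fl,fm,fr,fu,fv] rk=8  ker:gh,gi,gl,gm,gr,gu,gv,hi,hl,hm,hr,hu,hv,il,im,ir,iu,iv,lm,lr,lu,lv,mr,mu,mv,ru,uv
∂2: piv[fgl,fgr,fgu,fgv,fhl,fhv,fil,fiu,flm,flr,flu,flv,fmv,fru,fuv,ghi,ghl,ghm,gil,gir,giv,hru,imr,lmu] rk=24  ker:ghv,glr,glu,glv,gru,hil,hiv,hlv,ilu,ilv,iru,lmv,lru,luv,muv
∂3: piv[fglr,fglu,fglv,fgru,fhlv,flmv,flru,fluv,ghil,ghiv,gilv,hilv] rk=12  ker:glru
rk∂_2=24

rank∂_2=24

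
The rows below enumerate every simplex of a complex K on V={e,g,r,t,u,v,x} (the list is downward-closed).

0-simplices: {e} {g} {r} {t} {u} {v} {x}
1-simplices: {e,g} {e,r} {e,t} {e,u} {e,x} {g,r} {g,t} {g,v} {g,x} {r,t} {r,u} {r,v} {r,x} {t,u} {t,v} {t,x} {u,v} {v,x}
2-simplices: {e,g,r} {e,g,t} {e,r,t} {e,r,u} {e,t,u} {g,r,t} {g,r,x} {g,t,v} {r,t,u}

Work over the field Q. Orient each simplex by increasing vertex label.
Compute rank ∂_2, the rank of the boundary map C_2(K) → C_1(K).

n_0=7 n_1=18 n_2=9  [Q]
∂1: piv[eg,er,et,eu,ex,gv] rk=6  ker:gr,gt,gx,rt,ru,rv,rx,tu,tv,tx,uv,vx
∂2: piv[egr,egt,ert,eru,etu,grx,gtv] rk=7  ker:grt,rtu
rk∂_2=7

rank∂_2=7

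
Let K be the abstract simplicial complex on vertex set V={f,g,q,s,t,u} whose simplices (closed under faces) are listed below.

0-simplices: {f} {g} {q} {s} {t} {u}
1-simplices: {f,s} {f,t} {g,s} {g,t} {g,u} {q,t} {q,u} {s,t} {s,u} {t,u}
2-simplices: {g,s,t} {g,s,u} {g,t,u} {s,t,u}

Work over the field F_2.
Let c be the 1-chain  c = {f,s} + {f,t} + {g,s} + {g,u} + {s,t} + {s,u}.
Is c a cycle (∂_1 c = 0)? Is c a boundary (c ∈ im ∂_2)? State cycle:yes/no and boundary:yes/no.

cycle:yes boundary:no

n_0=6 n_1=10 n_2=4  [Z2]
∂1: piv[fs,ft,gs,gu,qt] rk=5  ker:gt,qu,st,su,tu
∂2: piv[gst,gsu,gtu] rk=3  ker:stu
∂1c = 0
c vs im∂2: residual ≠ 0 ⇒ not boundary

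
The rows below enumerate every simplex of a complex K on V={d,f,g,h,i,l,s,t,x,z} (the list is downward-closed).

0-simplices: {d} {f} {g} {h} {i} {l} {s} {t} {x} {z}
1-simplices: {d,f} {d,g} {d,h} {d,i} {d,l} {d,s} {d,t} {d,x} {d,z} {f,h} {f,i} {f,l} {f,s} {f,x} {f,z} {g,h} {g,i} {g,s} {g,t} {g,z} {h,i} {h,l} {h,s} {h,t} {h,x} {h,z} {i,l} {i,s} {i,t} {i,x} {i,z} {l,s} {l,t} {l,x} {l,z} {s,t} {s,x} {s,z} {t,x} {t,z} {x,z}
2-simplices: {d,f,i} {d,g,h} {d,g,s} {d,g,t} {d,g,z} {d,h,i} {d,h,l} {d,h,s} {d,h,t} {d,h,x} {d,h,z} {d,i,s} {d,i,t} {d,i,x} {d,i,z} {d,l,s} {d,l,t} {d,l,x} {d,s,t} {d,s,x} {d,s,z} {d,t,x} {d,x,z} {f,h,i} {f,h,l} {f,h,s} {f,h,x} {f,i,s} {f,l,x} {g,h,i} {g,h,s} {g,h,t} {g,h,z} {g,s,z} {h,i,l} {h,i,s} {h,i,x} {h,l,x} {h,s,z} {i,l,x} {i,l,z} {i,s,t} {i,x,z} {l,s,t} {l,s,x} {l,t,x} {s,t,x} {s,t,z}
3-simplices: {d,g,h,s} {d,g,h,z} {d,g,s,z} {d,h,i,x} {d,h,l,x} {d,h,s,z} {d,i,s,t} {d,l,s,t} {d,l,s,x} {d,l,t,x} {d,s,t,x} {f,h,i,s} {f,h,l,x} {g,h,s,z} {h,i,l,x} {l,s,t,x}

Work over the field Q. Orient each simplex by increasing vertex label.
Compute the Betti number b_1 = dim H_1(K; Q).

n_0=10 n_1=41 n_2=48 n_3=16  [Q]
∂1: piv[df,dg,dh,di,dl,ds,dt,dx,dz] rk=9  ker:fh,fi,fl,fs,fx,fz,gh,gi,gs,gt,gz,hi,hl,hs,ht,hx,hz,il,is,it,ix,iz,ls,lt,lx,lz,st,sx,sz,tx,tz,xz
∂2: piv[dfi,dgh,dgs,dgt,dgz,dhi,dhl,dhs,dht,dhx,dhz,dis,dit,dix,diz,dls,dlt,dlx,dst,dsx,dsz,dtx,dxz,fhi,fhl,fhs,fhx,ghi,hil,ilz,stz] rk=31  ker:fis,flx,ghs,ght,ghz,gsz,his,hix,hlx,hsz,ilx,ist,ixz,lst,lsx,ltx,stx
∂3: piv[dghs,dghz,dgsz,dhix,dhlx,dhsz,dist,dlst,dlsx,dltx,dstx,fhis,fhlx,hilx] rk=14  ker:ghsz,lstx
b_1=(41−9)−31=1

b_1=1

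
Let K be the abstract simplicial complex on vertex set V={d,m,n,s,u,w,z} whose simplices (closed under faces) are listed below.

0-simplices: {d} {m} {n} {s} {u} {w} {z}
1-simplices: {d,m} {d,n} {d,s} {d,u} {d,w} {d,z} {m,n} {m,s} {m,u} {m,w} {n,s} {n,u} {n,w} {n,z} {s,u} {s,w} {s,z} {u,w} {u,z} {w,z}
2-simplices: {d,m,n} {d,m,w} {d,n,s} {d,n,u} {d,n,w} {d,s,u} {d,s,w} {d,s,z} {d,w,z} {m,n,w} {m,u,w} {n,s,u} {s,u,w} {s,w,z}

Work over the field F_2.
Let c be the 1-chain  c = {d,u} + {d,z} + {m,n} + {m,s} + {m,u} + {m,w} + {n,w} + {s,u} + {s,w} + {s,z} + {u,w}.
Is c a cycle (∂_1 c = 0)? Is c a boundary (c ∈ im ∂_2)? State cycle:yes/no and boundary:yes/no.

n_0=7 n_1=20 n_2=14  [Z2]
∂1: piv[dm,dn,ds,du,dw,dz] rk=6  ker:mn,ms,mu,mw,ns,nu,nw,nz,su,sw,sz,uw,uz,wz
∂2: piv[dmn,dmw,dns,dnu,dnw,dsu,dsw,dsz,dwz,muw,suw] rk=11  ker:mnw,nsu,swz
∂1c = 0
c vs im∂2: residual ≠ 0 ⇒ not boundary

cycle:yes boundary:no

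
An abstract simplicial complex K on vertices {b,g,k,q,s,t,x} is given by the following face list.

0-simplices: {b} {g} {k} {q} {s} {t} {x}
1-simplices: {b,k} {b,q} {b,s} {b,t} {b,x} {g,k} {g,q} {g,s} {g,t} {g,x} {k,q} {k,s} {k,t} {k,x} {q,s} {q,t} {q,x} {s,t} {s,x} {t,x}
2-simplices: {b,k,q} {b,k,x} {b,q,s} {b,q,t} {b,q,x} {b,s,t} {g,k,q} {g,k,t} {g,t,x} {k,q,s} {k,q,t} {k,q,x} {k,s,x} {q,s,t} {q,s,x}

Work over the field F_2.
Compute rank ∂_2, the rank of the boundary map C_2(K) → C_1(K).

rank∂_2=12

n_0=7 n_1=20 n_2=15  [Z2]
∂1: piv[bk,bq,bs,bt,bx,gk] rk=6  ker:gq,gs,gt,gx,kq,ks,kt,kx,qs,qt,qx,st,sx,tx
∂2: piv[bkq,bkx,bqs,bqt,bqx,bst,gkq,gkt,gtx,kqs,kqt,ksx] rk=12  ker:kqx,qst,qsx
rk∂_2=12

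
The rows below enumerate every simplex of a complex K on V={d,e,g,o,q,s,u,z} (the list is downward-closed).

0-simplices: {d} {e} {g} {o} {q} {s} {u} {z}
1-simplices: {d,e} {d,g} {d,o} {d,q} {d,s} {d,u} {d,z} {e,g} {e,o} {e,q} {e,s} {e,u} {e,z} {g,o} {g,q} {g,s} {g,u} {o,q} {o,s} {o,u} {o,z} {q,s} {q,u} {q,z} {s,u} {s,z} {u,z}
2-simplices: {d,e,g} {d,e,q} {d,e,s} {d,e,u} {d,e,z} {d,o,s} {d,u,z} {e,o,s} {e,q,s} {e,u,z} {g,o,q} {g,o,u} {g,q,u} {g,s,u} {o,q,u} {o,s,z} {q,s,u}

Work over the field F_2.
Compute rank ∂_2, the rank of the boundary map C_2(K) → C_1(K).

n_0=8 n_1=27 n_2=17  [Z2]
∂1: piv[de,dg,do,dq,ds,du,dz] rk=7  ker:eg,eo,eq,es,eu,ez,go,gq,gs,gu,oq,os,ou,oz,qs,qu,qz,su,sz,uz
∂2: piv[deg,deq,des,deu,dez,dos,duz,eos,eqs,goq,gou,gqu,gsu,osz,qsu] rk=15  ker:euz,oqu
rk∂_2=15

rank∂_2=15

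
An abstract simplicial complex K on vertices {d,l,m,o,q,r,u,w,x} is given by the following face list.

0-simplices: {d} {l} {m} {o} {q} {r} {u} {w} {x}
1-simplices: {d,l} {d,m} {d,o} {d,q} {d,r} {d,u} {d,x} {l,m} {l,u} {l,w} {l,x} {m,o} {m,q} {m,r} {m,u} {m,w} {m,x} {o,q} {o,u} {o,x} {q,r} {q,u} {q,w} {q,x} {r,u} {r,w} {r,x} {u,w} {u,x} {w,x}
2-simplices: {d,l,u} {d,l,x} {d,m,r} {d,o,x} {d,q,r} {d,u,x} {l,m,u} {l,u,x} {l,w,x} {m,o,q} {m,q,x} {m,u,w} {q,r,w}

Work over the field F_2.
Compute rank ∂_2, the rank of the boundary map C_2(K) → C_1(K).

rank∂_2=12

n_0=9 n_1=30 n_2=13  [Z2]
∂1: piv[dl,dm,do,dq,dr,du,dx,lw] rk=8  ker:lm,lu,lx,mo,mq,mr,mu,mw,mx,oq,ou,ox,qr,qu,qw,qx,ru,rw,rx,uw,ux,wx
∂2: piv[dlu,dlx,dmr,dox,dqr,dux,lmu,lwx,moq,mqx,muw,qrw] rk=12  ker:lux
rk∂_2=12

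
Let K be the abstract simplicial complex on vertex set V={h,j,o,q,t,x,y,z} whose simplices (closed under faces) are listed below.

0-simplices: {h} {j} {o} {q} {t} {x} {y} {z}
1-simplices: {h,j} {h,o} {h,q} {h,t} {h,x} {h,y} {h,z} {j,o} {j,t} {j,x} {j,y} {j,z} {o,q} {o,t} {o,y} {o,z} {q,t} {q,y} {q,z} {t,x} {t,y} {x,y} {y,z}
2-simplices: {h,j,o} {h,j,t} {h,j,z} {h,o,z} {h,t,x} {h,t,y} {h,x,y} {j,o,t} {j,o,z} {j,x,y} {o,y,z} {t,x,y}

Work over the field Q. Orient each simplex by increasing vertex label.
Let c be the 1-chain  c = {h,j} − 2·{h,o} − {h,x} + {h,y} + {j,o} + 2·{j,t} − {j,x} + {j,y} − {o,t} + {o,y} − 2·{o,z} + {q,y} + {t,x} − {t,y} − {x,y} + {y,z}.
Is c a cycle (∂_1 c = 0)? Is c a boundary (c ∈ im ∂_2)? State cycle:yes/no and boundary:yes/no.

cycle:no boundary:no

n_0=8 n_1=23 n_2=12  [Q]
∂1: piv[hj,ho,hq,ht,hx,hy,hz] rk=7  ker:jo,jt,jx,jy,jz,oq,ot,oy,oz,qt,qy,qz,tx,ty,xy,yz
∂2: piv[hjo,hjt,hjz,hoz,htx,hty,hxy,jot,jxy,oyz] rk=10  ker:joz,txy
∂1c = {h} − 2·{j} + {o} − {q} + {t} + {y} − {z}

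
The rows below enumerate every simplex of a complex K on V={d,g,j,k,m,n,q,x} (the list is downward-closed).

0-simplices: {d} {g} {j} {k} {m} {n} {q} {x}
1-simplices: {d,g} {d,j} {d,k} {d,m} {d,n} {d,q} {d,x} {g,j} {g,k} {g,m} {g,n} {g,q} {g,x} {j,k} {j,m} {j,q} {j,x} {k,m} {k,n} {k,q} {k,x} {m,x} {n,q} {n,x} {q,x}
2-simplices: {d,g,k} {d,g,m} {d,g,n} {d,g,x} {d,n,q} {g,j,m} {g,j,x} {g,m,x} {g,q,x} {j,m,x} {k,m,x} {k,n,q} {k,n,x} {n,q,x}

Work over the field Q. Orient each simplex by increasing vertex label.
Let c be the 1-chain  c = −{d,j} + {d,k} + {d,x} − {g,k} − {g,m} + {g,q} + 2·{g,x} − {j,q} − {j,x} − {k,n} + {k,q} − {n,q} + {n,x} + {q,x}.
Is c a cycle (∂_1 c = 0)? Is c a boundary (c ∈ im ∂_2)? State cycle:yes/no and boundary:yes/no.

cycle:no boundary:no

n_0=8 n_1=25 n_2=14  [Q]
∂1: piv[dg,dj,dk,dm,dn,dq,dx] rk=7  ker:gj,gk,gm,gn,gq,gx,jk,jm,jq,jx,km,kn,kq,kx,mx,nq,nx,qx
∂2: piv[dgk,dgm,dgn,dgx,dnq,gjm,gjx,gmx,gqx,kmx,knq,knx,nqx] rk=13  ker:jmx
∂1c = −{d} − {g} + {j} − {m} − {n} − {q} + 4·{x}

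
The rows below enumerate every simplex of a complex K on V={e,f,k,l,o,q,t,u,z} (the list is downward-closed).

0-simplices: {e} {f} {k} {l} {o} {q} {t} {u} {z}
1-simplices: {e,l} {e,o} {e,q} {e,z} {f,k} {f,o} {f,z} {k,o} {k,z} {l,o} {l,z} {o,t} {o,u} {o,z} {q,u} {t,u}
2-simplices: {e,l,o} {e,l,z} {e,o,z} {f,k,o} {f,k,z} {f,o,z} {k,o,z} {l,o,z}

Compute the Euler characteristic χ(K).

χ(K)=1

n_0=9 n_1=16 n_2=8
χ=+9−16+8=1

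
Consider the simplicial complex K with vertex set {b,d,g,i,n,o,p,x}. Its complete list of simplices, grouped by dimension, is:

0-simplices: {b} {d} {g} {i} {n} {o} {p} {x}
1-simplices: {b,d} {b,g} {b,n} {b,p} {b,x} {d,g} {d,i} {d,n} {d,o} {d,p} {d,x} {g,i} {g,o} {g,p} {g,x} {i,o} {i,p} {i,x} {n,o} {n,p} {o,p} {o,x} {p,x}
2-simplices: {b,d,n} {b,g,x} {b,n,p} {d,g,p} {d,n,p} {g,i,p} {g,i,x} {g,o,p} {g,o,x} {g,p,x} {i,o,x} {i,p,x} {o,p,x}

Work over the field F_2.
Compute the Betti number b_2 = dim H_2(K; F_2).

b_2=2

n_0=8 n_1=23 n_2=13  [Z2]
∂1: piv[bd,bg,bn,bp,bx,di,do] rk=7  ker:dg,dn,dp,dx,gi,go,gp,gx,io,ip,ix,no,np,op,ox,px
∂2: piv[bdn,bgx,bnp,dgp,dnp,gip,gix,gop,gox,gpx,iox] rk=11  ker:ipx,opx
b_2=(13−11)−0=2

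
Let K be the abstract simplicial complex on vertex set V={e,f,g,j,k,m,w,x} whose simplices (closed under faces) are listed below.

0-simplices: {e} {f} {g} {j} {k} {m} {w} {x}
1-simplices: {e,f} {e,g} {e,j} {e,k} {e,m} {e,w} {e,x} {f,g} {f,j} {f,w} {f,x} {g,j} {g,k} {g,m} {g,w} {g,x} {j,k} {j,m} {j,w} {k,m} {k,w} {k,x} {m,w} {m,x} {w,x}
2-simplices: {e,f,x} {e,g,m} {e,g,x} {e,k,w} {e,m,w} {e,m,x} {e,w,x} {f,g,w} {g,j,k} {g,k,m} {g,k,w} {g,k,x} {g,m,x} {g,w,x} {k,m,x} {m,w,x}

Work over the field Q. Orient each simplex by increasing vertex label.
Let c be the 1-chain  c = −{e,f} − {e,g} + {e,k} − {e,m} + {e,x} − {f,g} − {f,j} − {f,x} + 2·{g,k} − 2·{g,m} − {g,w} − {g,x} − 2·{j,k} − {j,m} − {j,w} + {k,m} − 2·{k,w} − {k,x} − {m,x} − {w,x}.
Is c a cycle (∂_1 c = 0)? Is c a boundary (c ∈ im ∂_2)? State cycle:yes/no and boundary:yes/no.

cycle:no boundary:no

n_0=8 n_1=25 n_2=16  [Q]
∂1: piv[ef,eg,ej,ek,em,ew,ex] rk=7  ker:fg,fj,fw,fx,gj,gk,gm,gw,gx,jk,jm,jw,km,kw,kx,mw,mx,wx
∂2: piv[efx,egm,egx,ekw,emw,emx,ewx,fgw,gjk,gkm,gkw,gkx,gwx] rk=13  ker:gmx,kmx,mwx
∂1c = {e} + 2·{f} + 3·{j} + 3·{k} − 2·{m} − 3·{w} − 4·{x}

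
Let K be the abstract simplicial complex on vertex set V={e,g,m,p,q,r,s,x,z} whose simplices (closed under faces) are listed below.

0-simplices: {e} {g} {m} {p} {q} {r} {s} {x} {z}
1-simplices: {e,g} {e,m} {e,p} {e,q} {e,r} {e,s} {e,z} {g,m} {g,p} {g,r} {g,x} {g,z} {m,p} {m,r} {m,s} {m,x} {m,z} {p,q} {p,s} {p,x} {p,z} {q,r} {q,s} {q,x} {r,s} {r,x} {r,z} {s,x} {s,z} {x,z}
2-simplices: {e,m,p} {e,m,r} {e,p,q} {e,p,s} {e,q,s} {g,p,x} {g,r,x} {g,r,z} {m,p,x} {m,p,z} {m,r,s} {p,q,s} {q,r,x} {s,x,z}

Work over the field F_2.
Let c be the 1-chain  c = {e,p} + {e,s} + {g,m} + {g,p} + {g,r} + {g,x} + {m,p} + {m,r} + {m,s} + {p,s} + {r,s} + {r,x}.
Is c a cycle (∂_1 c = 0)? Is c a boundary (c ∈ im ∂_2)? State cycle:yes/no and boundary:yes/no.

cycle:yes boundary:no

n_0=9 n_1=30 n_2=14  [Z2]
∂1: piv[eg,em,ep,eq,er,es,ez,gx] rk=8  ker:gm,gp,gr,gz,mp,mr,ms,mx,mz,pq,ps,px,pz,qr,qs,qx,rs,rx,rz,sx,sz,xz
∂2: piv[emp,emr,epq,eps,eqs,gpx,grx,grz,mpx,mpz,mrs,qrx,sxz] rk=13  ker:pqs
∂1c = 0
c vs im∂2: residual ≠ 0 ⇒ not boundary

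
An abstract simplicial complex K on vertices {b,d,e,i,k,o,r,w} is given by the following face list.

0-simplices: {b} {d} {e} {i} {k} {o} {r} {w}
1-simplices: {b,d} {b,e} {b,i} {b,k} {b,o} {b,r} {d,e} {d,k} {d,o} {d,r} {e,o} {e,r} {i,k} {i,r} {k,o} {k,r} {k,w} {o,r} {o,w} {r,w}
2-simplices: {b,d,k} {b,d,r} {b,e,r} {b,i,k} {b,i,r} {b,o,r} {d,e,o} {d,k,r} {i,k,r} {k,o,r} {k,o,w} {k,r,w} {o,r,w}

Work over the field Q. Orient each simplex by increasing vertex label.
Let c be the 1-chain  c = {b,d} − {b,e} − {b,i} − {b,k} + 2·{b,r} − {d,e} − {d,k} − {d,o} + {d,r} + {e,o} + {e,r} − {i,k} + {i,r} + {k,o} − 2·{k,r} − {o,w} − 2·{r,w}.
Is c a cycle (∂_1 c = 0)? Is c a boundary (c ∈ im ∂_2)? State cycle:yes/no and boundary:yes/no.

n_0=8 n_1=20 n_2=13  [Q]
∂1: piv[bd,be,bi,bk,bo,br,kw] rk=7  ker:de,dk,do,dr,eo,er,ik,ir,ko,kr,or,ow,rw
∂2: piv[bdk,bdr,ber,bik,bir,bor,deo,dkr,kor,kow,krw] rk=11  ker:ikr,orw
∂1c = 3·{d} − 4·{e} − {i} − 2·{k} + 2·{o} + 5·{r} − 3·{w}

cycle:no boundary:no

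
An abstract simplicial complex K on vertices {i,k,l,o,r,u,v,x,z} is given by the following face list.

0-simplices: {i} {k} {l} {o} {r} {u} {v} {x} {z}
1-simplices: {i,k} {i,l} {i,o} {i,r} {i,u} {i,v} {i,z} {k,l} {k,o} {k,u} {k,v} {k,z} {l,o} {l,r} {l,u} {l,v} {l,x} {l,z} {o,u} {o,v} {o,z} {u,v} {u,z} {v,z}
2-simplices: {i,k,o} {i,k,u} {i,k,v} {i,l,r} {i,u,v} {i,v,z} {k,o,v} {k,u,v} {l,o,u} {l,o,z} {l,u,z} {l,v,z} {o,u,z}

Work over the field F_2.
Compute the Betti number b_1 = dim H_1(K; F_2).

b_1=5

n_0=9 n_1=24 n_2=13  [Z2]
∂1: piv[ik,il,io,ir,iu,iv,iz,lx] rk=8  ker:kl,ko,ku,kv,kz,lo,lr,lu,lv,lz,ou,ov,oz,uv,uz,vz
∂2: piv[iko,iku,ikv,ilr,iuv,ivz,kov,lou,loz,luz,lvz] rk=11  ker:kuv,ouz
b_1=(24−8)−11=5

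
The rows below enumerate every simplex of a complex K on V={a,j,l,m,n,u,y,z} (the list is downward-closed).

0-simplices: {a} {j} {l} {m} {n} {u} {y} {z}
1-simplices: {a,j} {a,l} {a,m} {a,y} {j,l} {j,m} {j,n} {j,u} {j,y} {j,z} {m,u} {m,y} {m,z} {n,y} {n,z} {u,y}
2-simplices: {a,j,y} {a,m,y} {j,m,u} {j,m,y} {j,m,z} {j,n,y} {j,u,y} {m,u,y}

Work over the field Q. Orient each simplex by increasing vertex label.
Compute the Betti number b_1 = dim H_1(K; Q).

n_0=8 n_1=16 n_2=8  [Q]
∂1: piv[aj,al,am,ay,jn,ju,jz] rk=7  ker:jl,jm,jy,mu,my,mz,ny,nz,uy
∂2: piv[ajy,amy,jmu,jmy,jmz,jny,juy] rk=7  ker:muy
b_1=(16−7)−7=2

b_1=2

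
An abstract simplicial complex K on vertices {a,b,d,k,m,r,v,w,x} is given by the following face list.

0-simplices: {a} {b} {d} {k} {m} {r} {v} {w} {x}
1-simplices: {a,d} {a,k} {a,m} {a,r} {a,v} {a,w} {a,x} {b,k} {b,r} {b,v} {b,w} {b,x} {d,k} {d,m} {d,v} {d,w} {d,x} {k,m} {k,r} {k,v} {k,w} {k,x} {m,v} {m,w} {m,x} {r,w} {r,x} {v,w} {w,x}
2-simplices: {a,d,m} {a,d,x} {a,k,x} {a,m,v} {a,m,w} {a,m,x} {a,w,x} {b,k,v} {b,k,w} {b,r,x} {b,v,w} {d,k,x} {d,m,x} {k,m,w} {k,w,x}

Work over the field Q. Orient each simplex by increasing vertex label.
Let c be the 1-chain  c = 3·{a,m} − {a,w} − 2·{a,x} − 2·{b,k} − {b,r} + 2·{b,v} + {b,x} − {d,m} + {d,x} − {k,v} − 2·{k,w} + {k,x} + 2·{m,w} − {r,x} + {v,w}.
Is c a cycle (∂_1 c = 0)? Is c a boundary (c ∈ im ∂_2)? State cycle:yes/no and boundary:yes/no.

cycle:yes boundary:yes

n_0=9 n_1=29 n_2=15  [Q]
∂1: piv[ad,ak,am,ar,av,aw,ax,bk] rk=8  ker:br,bv,bw,bx,dk,dm,dv,dw,dx,km,kr,kv,kw,kx,mv,mw,mx,rw,rx,vw,wx
∂2: piv[adm,adx,akx,amv,amw,amx,awx,bkv,bkw,brx,bvw,dkx,kmw,kwx] rk=14  ker:dmx
∂1c = 0
c vs im∂2: reduces to 0 ⇒ boundary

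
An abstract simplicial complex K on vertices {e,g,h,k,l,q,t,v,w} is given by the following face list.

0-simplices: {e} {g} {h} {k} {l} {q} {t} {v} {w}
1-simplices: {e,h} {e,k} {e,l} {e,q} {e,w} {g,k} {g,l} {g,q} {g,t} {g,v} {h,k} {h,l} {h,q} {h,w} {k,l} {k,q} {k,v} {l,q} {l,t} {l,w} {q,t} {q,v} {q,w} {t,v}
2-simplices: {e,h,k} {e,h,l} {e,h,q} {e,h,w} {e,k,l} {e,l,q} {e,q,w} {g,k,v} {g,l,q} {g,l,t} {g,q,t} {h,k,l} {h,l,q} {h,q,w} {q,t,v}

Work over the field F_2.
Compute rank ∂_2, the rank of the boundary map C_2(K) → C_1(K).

rank∂_2=12

n_0=9 n_1=24 n_2=15  [Z2]
∂1: piv[eh,ek,el,eq,ew,gk,gt,gv] rk=8  ker:gl,gq,hk,hl,hq,hw,kl,kq,kv,lq,lt,lw,qt,qv,qw,tv
∂2: piv[ehk,ehl,ehq,ehw,ekl,elq,eqw,gkv,glq,glt,gqt,qtv] rk=12  ker:hkl,hlq,hqw
rk∂_2=12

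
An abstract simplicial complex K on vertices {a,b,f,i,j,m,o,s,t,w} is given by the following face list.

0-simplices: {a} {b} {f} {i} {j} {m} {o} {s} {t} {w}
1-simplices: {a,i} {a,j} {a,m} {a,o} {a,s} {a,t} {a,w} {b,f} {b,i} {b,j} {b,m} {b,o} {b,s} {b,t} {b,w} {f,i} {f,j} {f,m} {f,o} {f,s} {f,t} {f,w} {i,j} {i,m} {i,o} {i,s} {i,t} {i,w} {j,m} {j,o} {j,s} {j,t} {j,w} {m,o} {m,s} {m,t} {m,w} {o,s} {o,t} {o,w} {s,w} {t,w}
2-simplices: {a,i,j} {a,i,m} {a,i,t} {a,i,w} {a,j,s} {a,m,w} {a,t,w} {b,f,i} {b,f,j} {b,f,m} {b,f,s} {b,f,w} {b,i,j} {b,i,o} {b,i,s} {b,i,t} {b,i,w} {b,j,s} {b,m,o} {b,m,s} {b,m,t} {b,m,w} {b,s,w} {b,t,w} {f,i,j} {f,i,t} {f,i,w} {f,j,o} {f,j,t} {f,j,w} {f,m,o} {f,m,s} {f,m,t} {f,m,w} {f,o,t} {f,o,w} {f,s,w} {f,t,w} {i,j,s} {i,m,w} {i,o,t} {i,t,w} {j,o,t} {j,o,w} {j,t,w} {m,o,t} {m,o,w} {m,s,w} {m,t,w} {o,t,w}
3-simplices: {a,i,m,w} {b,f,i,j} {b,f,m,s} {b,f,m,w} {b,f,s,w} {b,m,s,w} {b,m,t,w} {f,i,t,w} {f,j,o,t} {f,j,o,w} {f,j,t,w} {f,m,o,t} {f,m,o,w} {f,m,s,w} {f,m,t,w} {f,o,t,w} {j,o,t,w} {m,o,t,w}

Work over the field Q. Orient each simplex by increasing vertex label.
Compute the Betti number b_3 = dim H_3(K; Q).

b_3=3

n_0=10 n_1=42 n_2=50 n_3=18  [Q]
∂1: piv[ai,aj,am,ao,as,at,aw,bf,bi] rk=9  ker:bj,bm,bo,bs,bt,bw,fi,fj,fm,fo,fs,ft,fw,ij,im,io,is,it,iw,jm,jo,js,jt,jw,mo,ms,mt,mw,os,ot,ow,sw,tw
∂2: piv[aij,aim,ait,aiw,ajs,amw,atw,bfi,bfj,bfm,bfs,bfw,bij,bio,bis,bit,biw,bjs,bmo,bms,bmt,bmw,bsw,fit,fjo,fjt,fjw,fmo,fot,fow] rk=30  ker:btw,fij,fiw,fms,fmt,fmw,fsw,ftw,ijs,imw,iot,itw,jot,jow,jtw,mot,mow,msw,mtw,otw
∂3: piv[aimw,bfij,bfms,bfmw,bfsw,bmsw,bmtw,fitw,fjot,fjow,fjtw,fmot,fmow,fmtw,fotw] rk=15  ker:fmsw,jotw,motw
b_3=(18−15)−0=3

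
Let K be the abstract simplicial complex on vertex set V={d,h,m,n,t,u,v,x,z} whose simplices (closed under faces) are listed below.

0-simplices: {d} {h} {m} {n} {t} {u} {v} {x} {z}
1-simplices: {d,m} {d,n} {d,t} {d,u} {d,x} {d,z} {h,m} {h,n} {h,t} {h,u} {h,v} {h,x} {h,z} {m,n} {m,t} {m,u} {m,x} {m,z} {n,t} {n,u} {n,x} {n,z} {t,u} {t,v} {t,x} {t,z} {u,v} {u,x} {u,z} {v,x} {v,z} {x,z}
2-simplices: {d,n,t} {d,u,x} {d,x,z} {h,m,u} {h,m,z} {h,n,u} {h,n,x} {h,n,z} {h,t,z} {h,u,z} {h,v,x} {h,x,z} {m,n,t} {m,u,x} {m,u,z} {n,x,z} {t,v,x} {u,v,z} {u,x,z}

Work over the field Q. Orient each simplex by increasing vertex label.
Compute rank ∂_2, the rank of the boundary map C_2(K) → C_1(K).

n_0=9 n_1=32 n_2=19  [Q]
∂1: piv[dm,dn,dt,du,dx,dz,hm,hv] rk=8  ker:hn,ht,hu,hx,hz,mn,mt,mu,mx,mz,nt,nu,nx,nz,tu,tv,tx,tz,uv,ux,uz,vx,vz,xz
∂2: piv[dnt,dux,dxz,hmu,hmz,hnu,hnx,hnz,htz,huz,hvx,hxz,mnt,mux,tvx,uvz,uxz] rk=17  ker:muz,nxz
rk∂_2=17

rank∂_2=17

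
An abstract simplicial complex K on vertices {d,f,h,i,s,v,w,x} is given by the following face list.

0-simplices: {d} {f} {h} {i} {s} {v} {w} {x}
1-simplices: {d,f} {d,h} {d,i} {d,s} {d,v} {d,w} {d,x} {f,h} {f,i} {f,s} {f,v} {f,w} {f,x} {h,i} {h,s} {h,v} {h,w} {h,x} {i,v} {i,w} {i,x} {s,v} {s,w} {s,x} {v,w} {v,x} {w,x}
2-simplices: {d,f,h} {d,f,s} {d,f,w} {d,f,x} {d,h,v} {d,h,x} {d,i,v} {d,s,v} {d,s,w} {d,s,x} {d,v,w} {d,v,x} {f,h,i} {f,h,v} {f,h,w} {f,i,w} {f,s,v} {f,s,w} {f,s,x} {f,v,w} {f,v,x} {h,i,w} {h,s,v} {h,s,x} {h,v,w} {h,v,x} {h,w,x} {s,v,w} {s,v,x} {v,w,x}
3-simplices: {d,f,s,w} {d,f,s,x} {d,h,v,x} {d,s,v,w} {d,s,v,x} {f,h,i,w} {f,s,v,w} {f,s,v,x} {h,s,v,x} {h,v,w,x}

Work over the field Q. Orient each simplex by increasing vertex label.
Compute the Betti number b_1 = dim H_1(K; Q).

n_0=8 n_1=27 n_2=30 n_3=10  [Q]
∂1: piv[df,dh,di,ds,dv,dw,dx] rk=7  ker:fh,fi,fs,fv,fw,fx,hi,hs,hv,hw,hx,iv,iw,ix,sv,sw,sx,vw,vx,wx
∂2: piv[dfh,dfs,dfw,dfx,dhv,dhx,div,dsv,dsw,dsx,dvw,dvx,fhi,fhv,fhw,fiw,hsv,hwx] rk=18  ker:fsv,fsw,fsx,fvw,fvx,hiw,hsx,hvw,hvx,svw,svx,vwx
∂3: piv[dfsw,dfsx,dhvx,dsvw,dsvx,fhiw,fsvw,fsvx,hsvx,hvwx] rk=10
b_1=(27−7)−18=2

b_1=2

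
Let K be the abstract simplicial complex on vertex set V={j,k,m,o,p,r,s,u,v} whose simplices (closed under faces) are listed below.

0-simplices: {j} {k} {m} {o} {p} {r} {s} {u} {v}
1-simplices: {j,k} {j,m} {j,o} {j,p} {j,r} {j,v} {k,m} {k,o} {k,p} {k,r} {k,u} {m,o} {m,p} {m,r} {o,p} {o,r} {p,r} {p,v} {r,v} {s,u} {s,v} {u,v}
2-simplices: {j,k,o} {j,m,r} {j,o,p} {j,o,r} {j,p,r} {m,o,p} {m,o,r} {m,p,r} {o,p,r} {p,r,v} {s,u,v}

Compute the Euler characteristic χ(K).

χ(K)=-2

n_0=9 n_1=22 n_2=11
χ=+9−22+11=-2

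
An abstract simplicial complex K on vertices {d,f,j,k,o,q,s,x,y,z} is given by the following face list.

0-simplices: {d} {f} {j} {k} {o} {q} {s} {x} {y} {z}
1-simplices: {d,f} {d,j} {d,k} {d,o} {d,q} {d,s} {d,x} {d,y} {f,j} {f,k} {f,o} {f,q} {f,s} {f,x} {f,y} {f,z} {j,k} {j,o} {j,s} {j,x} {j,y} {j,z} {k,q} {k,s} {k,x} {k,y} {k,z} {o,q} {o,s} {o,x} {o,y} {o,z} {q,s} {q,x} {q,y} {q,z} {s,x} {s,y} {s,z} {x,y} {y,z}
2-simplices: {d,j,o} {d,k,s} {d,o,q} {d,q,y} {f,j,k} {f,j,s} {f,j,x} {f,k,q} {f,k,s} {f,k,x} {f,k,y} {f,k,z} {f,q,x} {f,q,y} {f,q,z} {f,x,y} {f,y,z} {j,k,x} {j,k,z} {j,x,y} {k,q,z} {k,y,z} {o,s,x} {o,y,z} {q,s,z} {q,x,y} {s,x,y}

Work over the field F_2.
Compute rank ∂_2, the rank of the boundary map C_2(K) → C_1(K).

n_0=10 n_1=41 n_2=27  [Z2]
∂1: piv[df,dj,dk,do,dq,ds,dx,dy,fz] rk=9  ker:fj,fk,fo,fq,fs,fx,fy,jk,jo,js,jx,jy,jz,kq,ks,kx,ky,kz,oq,os,ox,oy,oz,qs,qx,qy,qz,sx,sy,sz,xy,yz
∂2: piv[djo,dks,doq,dqy,fjk,fjs,fjx,fkq,fks,fkx,fky,fkz,fqx,fqy,fqz,fxy,fyz,jkz,jxy,osx,oyz,qsz,sxy] rk=23  ker:jkx,kqz,kyz,qxy
rk∂_2=23

rank∂_2=23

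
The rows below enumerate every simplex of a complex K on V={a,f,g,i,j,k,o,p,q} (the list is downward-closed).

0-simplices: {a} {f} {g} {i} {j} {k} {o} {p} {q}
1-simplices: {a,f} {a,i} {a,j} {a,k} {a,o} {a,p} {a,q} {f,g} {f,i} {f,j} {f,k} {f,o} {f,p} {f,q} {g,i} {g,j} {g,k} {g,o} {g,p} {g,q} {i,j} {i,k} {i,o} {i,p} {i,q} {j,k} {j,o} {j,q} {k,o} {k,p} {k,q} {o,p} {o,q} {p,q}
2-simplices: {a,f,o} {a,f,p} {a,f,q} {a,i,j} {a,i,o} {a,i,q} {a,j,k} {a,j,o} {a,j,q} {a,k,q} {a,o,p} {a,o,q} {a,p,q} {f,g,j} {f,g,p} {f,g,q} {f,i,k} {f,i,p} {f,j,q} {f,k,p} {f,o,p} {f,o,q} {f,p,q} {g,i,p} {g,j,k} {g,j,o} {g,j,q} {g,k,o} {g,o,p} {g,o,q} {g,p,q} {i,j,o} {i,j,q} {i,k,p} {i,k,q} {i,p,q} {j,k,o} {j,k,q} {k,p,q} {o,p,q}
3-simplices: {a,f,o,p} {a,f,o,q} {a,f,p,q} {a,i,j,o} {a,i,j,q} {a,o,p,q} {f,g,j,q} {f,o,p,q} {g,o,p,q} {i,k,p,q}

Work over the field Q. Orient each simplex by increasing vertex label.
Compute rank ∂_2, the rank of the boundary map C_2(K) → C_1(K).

n_0=9 n_1=34 n_2=40 n_3=10  [Q]
∂1: piv[af,ai,aj,ak,ao,ap,aq,fg] rk=8  ker:fi,fj,fk,fo,fp,fq,gi,gj,gk,go,gp,gq,ij,ik,io,ip,iq,jk,jo,jq,ko,kp,kq,op,oq,pq
∂2: piv[afo,afp,afq,aij,aio,aiq,ajk,ajo,ajq,akq,aop,aoq,apq,fgj,fgp,fgq,fik,fip,fjq,fkp,gip,gjk,gjo,gko,ikq,ipq] rk=26  ker:fop,foq,fpq,gjq,gop,goq,gpq,ijo,ijq,ikp,jko,jkq,kpq,opq
∂3: piv[afop,afoq,afpq,aijo,aijq,aopq,fgjq,gopq,ikpq] rk=9  ker:fopq
rk∂_2=26

rank∂_2=26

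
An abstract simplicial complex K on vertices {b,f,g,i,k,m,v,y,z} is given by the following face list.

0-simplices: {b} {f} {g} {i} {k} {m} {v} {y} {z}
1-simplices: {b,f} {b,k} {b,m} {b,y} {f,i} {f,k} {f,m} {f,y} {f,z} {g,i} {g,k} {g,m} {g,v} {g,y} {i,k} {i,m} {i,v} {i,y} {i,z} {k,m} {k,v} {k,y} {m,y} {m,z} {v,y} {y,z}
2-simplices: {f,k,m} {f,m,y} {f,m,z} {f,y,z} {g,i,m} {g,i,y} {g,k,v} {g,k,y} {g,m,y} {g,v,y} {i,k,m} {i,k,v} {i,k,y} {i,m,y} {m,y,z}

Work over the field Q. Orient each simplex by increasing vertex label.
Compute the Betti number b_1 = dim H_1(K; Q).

b_1=5

n_0=9 n_1=26 n_2=15  [Q]
∂1: piv[bf,bk,bm,by,fi,fz,gi,gv] rk=8  ker:fk,fm,fy,gk,gm,gy,ik,im,iv,iy,iz,km,kv,ky,my,mz,vy,yz
∂2: piv[fkm,fmy,fmz,fyz,gim,giy,gkv,gky,gmy,gvy,ikm,ikv,iky] rk=13  ker:imy,myz
b_1=(26−8)−13=5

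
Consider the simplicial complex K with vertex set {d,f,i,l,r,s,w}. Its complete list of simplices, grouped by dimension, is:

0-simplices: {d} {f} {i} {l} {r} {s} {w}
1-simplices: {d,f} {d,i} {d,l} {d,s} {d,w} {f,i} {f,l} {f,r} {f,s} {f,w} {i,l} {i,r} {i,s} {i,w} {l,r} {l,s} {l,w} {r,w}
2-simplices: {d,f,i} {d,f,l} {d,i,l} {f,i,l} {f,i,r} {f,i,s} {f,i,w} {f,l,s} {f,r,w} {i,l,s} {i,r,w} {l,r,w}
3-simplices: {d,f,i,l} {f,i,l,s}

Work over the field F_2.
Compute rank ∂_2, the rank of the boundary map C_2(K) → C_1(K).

n_0=7 n_1=18 n_2=12 n_3=2  [Z2]
∂1: piv[df,di,dl,ds,dw,fr] rk=6  ker:fi,fl,fs,fw,il,ir,is,iw,lr,ls,lw,rw
∂2: piv[dfi,dfl,dil,fir,fis,fiw,fls,frw,lrw] rk=9  ker:fil,ils,irw
∂3: piv[dfil,fils] rk=2
rk∂_2=9

rank∂_2=9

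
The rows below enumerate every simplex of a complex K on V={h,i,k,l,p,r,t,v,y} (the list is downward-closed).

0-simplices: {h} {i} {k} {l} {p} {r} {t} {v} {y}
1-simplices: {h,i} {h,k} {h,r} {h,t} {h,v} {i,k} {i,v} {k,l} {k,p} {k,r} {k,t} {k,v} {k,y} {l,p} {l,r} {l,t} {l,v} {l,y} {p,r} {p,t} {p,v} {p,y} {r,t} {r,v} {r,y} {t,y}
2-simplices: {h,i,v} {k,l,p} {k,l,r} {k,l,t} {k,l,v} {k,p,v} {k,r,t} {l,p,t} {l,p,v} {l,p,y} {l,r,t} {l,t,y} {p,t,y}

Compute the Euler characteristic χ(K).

χ(K)=-4

n_0=9 n_1=26 n_2=13
χ=+9−26+13=-4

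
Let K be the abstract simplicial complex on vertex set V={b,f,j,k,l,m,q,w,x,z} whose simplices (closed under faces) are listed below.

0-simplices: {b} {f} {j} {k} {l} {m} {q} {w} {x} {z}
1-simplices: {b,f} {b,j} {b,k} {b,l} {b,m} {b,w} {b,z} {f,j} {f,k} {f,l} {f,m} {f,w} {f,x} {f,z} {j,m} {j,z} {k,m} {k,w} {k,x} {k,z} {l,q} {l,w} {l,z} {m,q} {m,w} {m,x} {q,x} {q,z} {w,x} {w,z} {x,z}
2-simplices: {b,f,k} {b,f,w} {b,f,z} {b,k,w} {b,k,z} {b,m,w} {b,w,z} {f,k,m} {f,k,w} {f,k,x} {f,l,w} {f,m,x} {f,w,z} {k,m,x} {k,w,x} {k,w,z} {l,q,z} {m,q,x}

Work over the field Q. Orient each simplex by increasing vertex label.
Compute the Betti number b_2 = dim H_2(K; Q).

n_0=10 n_1=31 n_2=18  [Q]
∂1: piv[bf,bj,bk,bl,bm,bw,bz,fx,lq] rk=9  ker:fj,fk,fl,fm,fw,fz,jm,jz,km,kw,kx,kz,lw,lz,mq,mw,mx,qx,qz,wx,wz,xz
∂2: piv[bfk,bfw,bfz,bkw,bkz,bmw,bwz,fkm,fkx,flw,fmx,kwx,lqz,mqx] rk=14  ker:fkw,fwz,kmx,kwz
b_2=(18−14)−0=4

b_2=4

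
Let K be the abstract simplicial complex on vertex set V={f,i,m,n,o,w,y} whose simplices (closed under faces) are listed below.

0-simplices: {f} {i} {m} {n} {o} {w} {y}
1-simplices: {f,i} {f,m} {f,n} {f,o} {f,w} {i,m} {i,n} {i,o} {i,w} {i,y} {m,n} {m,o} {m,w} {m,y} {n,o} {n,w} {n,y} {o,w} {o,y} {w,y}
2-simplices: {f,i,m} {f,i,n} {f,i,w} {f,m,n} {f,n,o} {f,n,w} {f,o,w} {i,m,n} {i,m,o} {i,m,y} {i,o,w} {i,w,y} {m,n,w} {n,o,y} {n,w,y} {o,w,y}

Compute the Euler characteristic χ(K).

n_0=7 n_1=20 n_2=16
χ=+7−20+16=3

χ(K)=3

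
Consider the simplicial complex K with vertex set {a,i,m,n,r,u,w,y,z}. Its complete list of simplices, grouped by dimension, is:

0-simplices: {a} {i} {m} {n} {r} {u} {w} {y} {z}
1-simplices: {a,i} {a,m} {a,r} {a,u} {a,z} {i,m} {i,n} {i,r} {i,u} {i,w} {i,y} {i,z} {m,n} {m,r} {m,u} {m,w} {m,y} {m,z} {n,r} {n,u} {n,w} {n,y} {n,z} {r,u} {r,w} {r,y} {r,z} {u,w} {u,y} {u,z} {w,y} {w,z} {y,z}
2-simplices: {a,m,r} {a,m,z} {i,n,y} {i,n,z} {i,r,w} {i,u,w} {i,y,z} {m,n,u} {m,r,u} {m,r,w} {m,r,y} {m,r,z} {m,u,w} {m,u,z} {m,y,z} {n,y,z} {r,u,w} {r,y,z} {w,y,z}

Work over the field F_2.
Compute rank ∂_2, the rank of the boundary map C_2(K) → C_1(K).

rank∂_2=16

n_0=9 n_1=33 n_2=19  [Z2]
∂1: piv[ai,am,ar,au,az,in,iw,iy] rk=8  ker:im,ir,iu,iz,mn,mr,mu,mw,my,mz,nr,nu,nw,ny,nz,ru,rw,ry,rz,uw,uy,uz,wy,wz,yz
∂2: piv[amr,amz,iny,inz,irw,iuw,iyz,mnu,mru,mrw,mry,mrz,muw,muz,myz,wyz] rk=16  ker:nyz,ruw,ryz
rk∂_2=16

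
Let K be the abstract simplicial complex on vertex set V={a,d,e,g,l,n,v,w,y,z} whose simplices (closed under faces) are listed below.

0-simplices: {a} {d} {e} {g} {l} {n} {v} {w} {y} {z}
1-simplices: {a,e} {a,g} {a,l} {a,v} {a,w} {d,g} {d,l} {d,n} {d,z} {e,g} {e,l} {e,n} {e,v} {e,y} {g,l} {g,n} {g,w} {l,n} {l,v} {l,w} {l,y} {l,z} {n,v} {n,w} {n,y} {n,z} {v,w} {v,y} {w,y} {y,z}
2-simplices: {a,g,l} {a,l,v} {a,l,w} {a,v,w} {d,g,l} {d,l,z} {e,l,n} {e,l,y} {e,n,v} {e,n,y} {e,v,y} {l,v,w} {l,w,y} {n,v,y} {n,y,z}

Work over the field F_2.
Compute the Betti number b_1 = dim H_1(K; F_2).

b_1=8

n_0=10 n_1=30 n_2=15  [Z2]
∂1: piv[ae,ag,al,av,aw,dg,dn,dz,ey] rk=9  ker:dl,eg,el,en,ev,gl,gn,gw,ln,lv,lw,ly,lz,nv,nw,ny,nz,vw,vy,wy,yz
∂2: piv[agl,alv,alw,avw,dgl,dlz,eln,ely,env,eny,evy,lwy,nyz] rk=13  ker:lvw,nvy
b_1=(30−9)−13=8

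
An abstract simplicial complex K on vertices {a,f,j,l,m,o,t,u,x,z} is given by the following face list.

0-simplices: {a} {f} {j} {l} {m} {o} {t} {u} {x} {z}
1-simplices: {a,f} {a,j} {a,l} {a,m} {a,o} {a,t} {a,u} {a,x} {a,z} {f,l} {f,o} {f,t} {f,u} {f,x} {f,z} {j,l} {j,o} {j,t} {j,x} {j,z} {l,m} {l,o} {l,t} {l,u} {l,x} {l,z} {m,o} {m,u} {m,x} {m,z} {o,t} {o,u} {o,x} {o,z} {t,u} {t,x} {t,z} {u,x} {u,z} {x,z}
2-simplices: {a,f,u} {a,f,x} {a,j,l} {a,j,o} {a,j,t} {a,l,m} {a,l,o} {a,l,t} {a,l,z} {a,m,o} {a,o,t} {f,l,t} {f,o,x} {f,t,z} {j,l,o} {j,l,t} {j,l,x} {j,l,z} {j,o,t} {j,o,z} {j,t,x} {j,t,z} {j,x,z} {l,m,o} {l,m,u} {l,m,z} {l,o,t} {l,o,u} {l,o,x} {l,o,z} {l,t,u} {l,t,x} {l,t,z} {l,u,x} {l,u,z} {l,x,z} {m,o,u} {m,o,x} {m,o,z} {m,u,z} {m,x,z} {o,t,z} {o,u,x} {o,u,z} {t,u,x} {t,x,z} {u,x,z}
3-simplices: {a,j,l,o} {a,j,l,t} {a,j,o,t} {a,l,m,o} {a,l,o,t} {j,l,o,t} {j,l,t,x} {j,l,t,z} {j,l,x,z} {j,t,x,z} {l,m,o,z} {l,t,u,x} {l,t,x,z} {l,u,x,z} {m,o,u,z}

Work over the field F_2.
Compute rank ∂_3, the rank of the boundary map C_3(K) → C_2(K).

n_0=10 n_1=40 n_2=47 n_3=15  [Z2]
∂1: piv[af,aj,al,am,ao,at,au,ax,az] rk=9  ker:fl,fo,ft,fu,fx,fz,jl,jo,jt,jx,jz,lm,lo,lt,lu,lx,lz,mo,mu,mx,mz,ot,ou,ox,oz,tu,tx,tz,ux,uz,xz
∂2: piv[afu,afx,ajl,ajo,ajt,alm,alo,alt,alz,amo,aot,flt,fox,ftz,jlx,jlz,joz,jtx,jtz,jxz,lmu,lmz,lou,lox,ltu,lux,luz,mox] rk=28  ker:jlo,jlt,jot,lmo,lot,loz,ltx,ltz,lxz,mou,moz,muz,mxz,otz,oux,ouz,tux,txz,uxz
∂3: piv[ajlo,ajlt,ajot,almo,alot,jltx,jltz,jlxz,jtxz,lmoz,ltux,luxz,mouz] rk=13  ker:jlot,ltxz
rk∂_3=13

rank∂_3=13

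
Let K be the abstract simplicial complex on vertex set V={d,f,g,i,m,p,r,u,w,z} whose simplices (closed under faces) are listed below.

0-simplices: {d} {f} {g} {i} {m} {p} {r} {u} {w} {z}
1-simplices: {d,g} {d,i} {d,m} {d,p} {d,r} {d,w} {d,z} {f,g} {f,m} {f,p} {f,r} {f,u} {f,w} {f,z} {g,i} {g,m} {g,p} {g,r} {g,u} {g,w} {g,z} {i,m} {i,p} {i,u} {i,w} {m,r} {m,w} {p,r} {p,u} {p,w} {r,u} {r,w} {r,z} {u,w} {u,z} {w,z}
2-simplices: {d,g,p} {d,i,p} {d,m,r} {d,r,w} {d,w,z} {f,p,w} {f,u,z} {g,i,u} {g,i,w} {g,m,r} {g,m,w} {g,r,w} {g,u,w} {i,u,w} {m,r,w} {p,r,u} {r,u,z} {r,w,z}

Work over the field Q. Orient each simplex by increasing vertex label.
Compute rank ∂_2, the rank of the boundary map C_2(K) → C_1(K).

n_0=10 n_1=36 n_2=18  [Q]
∂1: piv[dg,di,dm,dp,dr,dw,dz,fg,fu] rk=9  ker:fm,fp,fr,fw,fz,gi,gm,gp,gr,gu,gw,gz,im,ip,iu,iw,mr,mw,pr,pu,pw,ru,rw,rz,uw,uz,wz
∂2: piv[dgp,dip,dmr,drw,dwz,fpw,fuz,giu,giw,gmr,gmw,grw,guw,pru,ruz,rwz] rk=16  ker:iuw,mrw
rk∂_2=16

rank∂_2=16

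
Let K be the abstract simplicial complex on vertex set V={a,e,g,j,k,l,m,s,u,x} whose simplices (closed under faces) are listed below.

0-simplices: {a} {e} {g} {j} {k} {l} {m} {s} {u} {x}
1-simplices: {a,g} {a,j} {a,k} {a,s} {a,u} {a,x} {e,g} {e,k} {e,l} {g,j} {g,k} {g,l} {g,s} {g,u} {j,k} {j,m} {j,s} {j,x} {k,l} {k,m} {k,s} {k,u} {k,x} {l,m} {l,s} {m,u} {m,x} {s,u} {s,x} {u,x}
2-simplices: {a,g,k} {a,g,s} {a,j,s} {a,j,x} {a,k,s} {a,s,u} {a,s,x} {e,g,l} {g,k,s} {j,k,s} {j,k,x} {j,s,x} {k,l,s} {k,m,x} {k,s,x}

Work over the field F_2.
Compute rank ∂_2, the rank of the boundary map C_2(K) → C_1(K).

rank∂_2=12

n_0=10 n_1=30 n_2=15  [Z2]
∂1: piv[ag,aj,ak,as,au,ax,eg,el,jm] rk=9  ker:ek,gj,gk,gl,gs,gu,jk,js,jx,kl,km,ks,ku,kx,lm,ls,mu,mx,su,sx,ux
∂2: piv[agk,ags,ajs,ajx,aks,asu,asx,egl,jks,jkx,kls,kmx] rk=12  ker:gks,jsx,ksx
rk∂_2=12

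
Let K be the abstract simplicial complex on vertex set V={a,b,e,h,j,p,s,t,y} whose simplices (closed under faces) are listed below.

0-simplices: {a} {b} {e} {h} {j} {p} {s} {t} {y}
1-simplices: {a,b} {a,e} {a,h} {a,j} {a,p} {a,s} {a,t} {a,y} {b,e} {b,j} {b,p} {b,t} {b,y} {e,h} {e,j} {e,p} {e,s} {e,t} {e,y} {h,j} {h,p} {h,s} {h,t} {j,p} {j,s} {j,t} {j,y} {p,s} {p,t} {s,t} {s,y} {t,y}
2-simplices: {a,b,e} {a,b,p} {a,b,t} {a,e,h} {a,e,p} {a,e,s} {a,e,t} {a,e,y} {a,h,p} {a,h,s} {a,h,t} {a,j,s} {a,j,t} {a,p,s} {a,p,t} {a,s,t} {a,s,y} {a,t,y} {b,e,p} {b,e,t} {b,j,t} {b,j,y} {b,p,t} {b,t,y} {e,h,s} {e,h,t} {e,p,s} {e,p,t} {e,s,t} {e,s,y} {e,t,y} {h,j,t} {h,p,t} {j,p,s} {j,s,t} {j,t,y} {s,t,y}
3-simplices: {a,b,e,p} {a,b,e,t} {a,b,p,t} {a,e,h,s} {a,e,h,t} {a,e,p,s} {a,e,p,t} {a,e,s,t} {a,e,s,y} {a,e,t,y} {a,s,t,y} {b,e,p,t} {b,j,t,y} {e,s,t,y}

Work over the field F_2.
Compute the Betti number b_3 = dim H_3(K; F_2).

n_0=9 n_1=32 n_2=37 n_3=14  [Z2]
∂1: piv[ab,ae,ah,aj,ap,as,at,ay] rk=8  ker:be,bj,bp,bt,by,eh,ej,ep,es,et,ey,hj,hp,hs,ht,jp,js,jt,jy,ps,pt,st,sy,ty
∂2: piv[abe,abp,abt,aeh,aep,aes,aet,aey,ahp,ahs,aht,ajs,ajt,aps,apt,ast,asy,aty,bjt,bjy,bty,hjt,jps] rk=23  ker:bep,bet,bpt,ehs,eht,eps,ept,est,esy,ety,hpt,jst,jty,sty
∂3: piv[abep,abet,abpt,aehs,aeht,aeps,aept,aest,aesy,aety,asty,bjty] rk=12  ker:bept,esty
b_3=(14−12)−0=2

b_3=2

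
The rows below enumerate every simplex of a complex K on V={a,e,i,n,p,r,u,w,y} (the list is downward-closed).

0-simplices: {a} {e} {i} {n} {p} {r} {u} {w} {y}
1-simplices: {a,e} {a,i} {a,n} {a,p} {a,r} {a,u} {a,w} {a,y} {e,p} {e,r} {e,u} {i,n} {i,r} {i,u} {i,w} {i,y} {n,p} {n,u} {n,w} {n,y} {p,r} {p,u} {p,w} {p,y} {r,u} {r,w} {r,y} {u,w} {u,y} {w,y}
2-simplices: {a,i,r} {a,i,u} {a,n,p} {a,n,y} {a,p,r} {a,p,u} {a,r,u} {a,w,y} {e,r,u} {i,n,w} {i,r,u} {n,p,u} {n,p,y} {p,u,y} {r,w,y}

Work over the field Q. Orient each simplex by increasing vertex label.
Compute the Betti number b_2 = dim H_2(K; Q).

n_0=9 n_1=30 n_2=15  [Q]
∂1: piv[ae,ai,an,ap,ar,au,aw,ay] rk=8  ker:ep,er,eu,in,ir,iu,iw,iy,np,nu,nw,ny,pr,pu,pw,py,ru,rw,ry,uw,uy,wy
∂2: piv[air,aiu,anp,any,apr,apu,aru,awy,eru,inw,npu,npy,puy,rwy] rk=14  ker:iru
b_2=(15−14)−0=1

b_2=1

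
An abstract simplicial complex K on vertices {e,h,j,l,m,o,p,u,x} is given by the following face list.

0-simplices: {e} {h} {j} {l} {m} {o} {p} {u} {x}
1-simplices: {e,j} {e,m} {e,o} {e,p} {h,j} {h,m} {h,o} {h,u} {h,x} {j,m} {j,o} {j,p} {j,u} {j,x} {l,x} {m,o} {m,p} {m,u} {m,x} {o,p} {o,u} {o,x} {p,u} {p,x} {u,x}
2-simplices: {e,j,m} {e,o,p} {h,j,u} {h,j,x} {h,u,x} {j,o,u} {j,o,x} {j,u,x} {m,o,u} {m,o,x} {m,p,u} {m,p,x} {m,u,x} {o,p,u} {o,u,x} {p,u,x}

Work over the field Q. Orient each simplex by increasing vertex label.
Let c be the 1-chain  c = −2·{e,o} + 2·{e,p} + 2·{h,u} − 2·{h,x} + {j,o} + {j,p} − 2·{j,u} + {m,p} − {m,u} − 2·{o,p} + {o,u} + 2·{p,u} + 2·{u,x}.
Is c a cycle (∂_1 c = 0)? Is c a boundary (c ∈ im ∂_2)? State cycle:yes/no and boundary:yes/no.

n_0=9 n_1=25 n_2=16  [Q]
∂1: piv[ej,em,eo,ep,hj,hu,hx,lx] rk=8  ker:hm,ho,jm,jo,jp,ju,jx,mo,mp,mu,mx,op,ou,ox,pu,px,ux
∂2: piv[ejm,eop,hju,hjx,hux,jou,jox,mou,mox,mpu,mpx,opu] rk=12  ker:jux,mux,oux,pux
∂1c = 0
c vs im∂2: residual ≠ 0 ⇒ not boundary

cycle:yes boundary:no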